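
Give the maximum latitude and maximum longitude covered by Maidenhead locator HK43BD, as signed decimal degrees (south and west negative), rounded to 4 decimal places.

Field H=7, K=10: +7·20° lon, +10·10° lat → SW at lon -40°, lat 10°.
Square 4, 3: +4·2° lon, +3·1° lat → SW at lon -32°, lat 13°.
Subsquare b=1, d=3: +1·0.0833333° lon, +3·0.0416667° lat → SW at lon -31.9167°, lat 13.125°.
Cell spans 0.0833333° lon × 0.0416667° lat. NE corner is SW corner plus one full cell.
latitude 13.1667, longitude -31.8333.

13.1667, -31.8333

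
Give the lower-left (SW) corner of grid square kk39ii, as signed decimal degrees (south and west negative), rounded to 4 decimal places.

Field K=10, K=10: +10·20° lon, +10·10° lat → SW at lon 20°, lat 10°.
Square 3, 9: +3·2° lon, +9·1° lat → SW at lon 26°, lat 19°.
Subsquare i=8, i=8: +8·0.0833333° lon, +8·0.0416667° lat → SW at lon 26.6667°, lat 19.3333°.
latitude 19.3333, longitude 26.6667.

19.3333, 26.6667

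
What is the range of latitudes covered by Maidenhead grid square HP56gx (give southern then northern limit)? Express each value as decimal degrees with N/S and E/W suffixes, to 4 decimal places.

66.9583° N, 67.0000° N

Field H=7, P=15: +7·20° lon, +15·10° lat → SW at lon -40°, lat 60°.
Square 5, 6: +5·2° lon, +6·1° lat → SW at lon -30°, lat 66°.
Subsquare g=6, x=23: +6·0.0833333° lon, +23·0.0416667° lat → SW at lon -29.5°, lat 66.9583°.
Cell spans 0.0833333° lon × 0.0416667° lat.
south 66.9583° N, north 67.0000° N.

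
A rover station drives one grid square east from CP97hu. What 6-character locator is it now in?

Longitude subsquare h = 7; +1 → 8 = i.
The latitude characters are unchanged.

CP97iu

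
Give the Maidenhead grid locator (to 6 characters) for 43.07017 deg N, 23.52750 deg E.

KN13sb

Add 180° to longitude and 90° to latitude: 203.5275, 133.0702.
Field (20°×10°, letters A–R): lon ⌊203.5275/20⌋ = 10 → K; lat ⌊133.0702/10⌋ = 13 → N.
Square (2°×1°, digits 0–9): lon ⌊3.5275/2⌋ = 1; lat ⌊3.0702/1⌋ = 3.
Subsquare (5′×2.5′, letters a–x): lon ⌊1.5275/0.0833333⌋ = 18 → s; lat ⌊0.0702/0.0416667⌋ = 1 → b.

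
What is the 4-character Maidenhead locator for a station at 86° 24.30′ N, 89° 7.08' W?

ER56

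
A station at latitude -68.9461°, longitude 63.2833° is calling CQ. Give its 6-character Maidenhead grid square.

MC11pb

Offset from 180°W / 90°S: lon 243.2833°, lat 21.0539°.
Field: lon ⌊243.2833/20⌋ = 12 → M; lat ⌊21.0539/10⌋ = 2 → C.
Square: lon ⌊3.2833/2⌋ = 1; lat ⌊1.0539/1⌋ = 1.
Subsquare: lon ⌊1.2833/0.0833333⌋ = 15 → p; lat ⌊0.0539/0.0416667⌋ = 1 → b.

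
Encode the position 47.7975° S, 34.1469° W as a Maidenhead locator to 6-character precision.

Add 180° to longitude and 90° to latitude: 145.8531, 42.2025.
Field (20°×10°, letters A–R): lon ⌊145.8531/20⌋ = 7 → H; lat ⌊42.2025/10⌋ = 4 → E.
Square (2°×1°, digits 0–9): lon ⌊5.8531/2⌋ = 2; lat ⌊2.2025/1⌋ = 2.
Subsquare (5′×2.5′, letters a–x): lon ⌊1.8531/0.0833333⌋ = 22 → w; lat ⌊0.2025/0.0416667⌋ = 4 → e.

HE22we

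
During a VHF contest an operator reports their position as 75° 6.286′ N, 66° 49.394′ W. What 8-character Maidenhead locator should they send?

Offset from 180°W / 90°S: lon 113.17677°, lat 165.10477°.
Field: 113.17677/20 → 5 → F, 165.10477/10 → 16 → Q; chars FQ.
Square: 13.17677/2 → 6, 5.10477/1 → 5; chars 65.
Subsquare: 1.17677/0.0833333 → 14 → o, 0.10477/0.0416667 → 2 → c; chars oc.
Extended square: 0.01010/0.00833333 → 1, 0.02143/0.00416667 → 5; chars 15.

FQ65oc15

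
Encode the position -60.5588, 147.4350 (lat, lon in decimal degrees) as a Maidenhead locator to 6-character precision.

QC39rk

Add 180° to longitude and 90° to latitude: 327.4350, 29.4412.
Field: lon ⌊327.4350/20⌋ = 16 → Q; lat ⌊29.4412/10⌋ = 2 → C.
Square: lon ⌊7.4350/2⌋ = 3; lat ⌊9.4412/1⌋ = 9.
Subsquare: lon ⌊1.4350/0.0833333⌋ = 17 → r; lat ⌊0.4412/0.0416667⌋ = 10 → k.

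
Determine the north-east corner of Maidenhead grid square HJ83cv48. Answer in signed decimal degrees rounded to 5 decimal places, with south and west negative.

Field H=7, J=9: +7·20° lon, +9·10° lat → SW at lon -40°, lat 0°.
Square 8, 3: +8·2° lon, +3·1° lat → SW at lon -24°, lat 3°.
Subsquare c=2, v=21: +2·0.0833333° lon, +21·0.0416667° lat → SW at lon -23.8333°, lat 3.875°.
Extended square 4, 8: +4·0.00833333° lon, +8·0.00416667° lat → SW at lon -23.8°, lat 3.90833°.
Cell spans 0.00833333° lon × 0.00416667° lat. NE corner is SW corner plus one full cell.
latitude 3.91250, longitude -23.79167.

3.91250, -23.79167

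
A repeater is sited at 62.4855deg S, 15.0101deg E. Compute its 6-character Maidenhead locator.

JC77mm

Add 180° to longitude and 90° to latitude: 195.0101, 27.5145.
Field: lon ⌊195.0101/20⌋ = 9 → J; lat ⌊27.5145/10⌋ = 2 → C.
Square: lon ⌊15.0101/2⌋ = 7; lat ⌊7.5145/1⌋ = 7.
Subsquare: lon ⌊1.0101/0.0833333⌋ = 12 → m; lat ⌊0.5145/0.0416667⌋ = 12 → m.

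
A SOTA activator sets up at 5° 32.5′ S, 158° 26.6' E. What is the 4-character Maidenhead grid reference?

QI94

Offset from 180°W / 90°S: lon 338.44°, lat 84.46°.
Field: 338.44/20 → 16 → Q, 84.46/10 → 8 → I; chars QI.
Square: 18.44/2 → 9, 4.46/1 → 4; chars 94.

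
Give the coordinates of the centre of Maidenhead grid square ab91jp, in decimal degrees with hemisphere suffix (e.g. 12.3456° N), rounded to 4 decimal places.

Field A=0, B=1: +0·20° lon, +1·10° lat → SW at lon -180°, lat -80°.
Square 9, 1: +9·2° lon, +1·1° lat → SW at lon -162°, lat -79°.
Subsquare j=9, p=15: +9·0.0833333° lon, +15·0.0416667° lat → SW at lon -161.25°, lat -78.375°.
Cell spans 0.0833333° lon × 0.0416667° lat. Centre is SW corner plus half of each.
latitude 78.3542° S, longitude 161.2083° W.

78.3542° S, 161.2083° W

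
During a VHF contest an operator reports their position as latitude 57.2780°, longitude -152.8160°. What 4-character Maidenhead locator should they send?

BO37

Add 180° to longitude and 90° to latitude: 27.18, 147.28.
Field: 27.18/20 → 1 → B, 147.28/10 → 14 → O; chars BO.
Square: 7.18/2 → 3, 7.28/1 → 7; chars 37.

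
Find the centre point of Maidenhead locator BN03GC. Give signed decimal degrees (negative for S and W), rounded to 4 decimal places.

43.1042, -159.4583

Field B=1, N=13: +1·20° lon, +13·10° lat → SW at lon -160°, lat 40°.
Square 0, 3: +0·2° lon, +3·1° lat → SW at lon -160°, lat 43°.
Subsquare g=6, c=2: +6·0.0833333° lon, +2·0.0416667° lat → SW at lon -159.5°, lat 43.0833°.
Cell spans 0.0833333° lon × 0.0416667° lat. Centre is SW corner plus half of each.
latitude 43.1042, longitude -159.4583.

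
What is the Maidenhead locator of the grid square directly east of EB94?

Longitude square 9; +1 → 10, wraps to 0, carry into field.
Longitude field E = 4; +1 → 5 = F.
The latitude characters are unchanged.

FB04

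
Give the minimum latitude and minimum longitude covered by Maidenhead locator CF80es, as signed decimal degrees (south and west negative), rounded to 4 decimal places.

-39.2500, -123.6667

Field C=2, F=5: +2·20° lon, +5·10° lat → SW at lon -140°, lat -40°.
Square 8, 0: +8·2° lon, +0·1° lat → SW at lon -124°, lat -40°.
Subsquare e=4, s=18: +4·0.0833333° lon, +18·0.0416667° lat → SW at lon -123.667°, lat -39.25°.
latitude -39.2500, longitude -123.6667.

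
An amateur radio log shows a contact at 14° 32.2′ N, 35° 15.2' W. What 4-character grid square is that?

HK24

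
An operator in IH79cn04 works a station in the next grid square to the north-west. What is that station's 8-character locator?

Longitude extended square 0; −1 → -1, wraps to 9, carry into subsquare.
Longitude subsquare c = 2; −1 → 1 = b.
Latitude extended square 4; +1 → 5.

IH79bn95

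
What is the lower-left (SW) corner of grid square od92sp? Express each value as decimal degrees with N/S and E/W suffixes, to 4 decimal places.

57.3750° S, 119.5000° E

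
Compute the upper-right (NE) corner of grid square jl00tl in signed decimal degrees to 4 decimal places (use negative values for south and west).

Field J=9, L=11: +9·20° lon, +11·10° lat → SW at lon 0°, lat 20°.
Square 0, 0: +0·2° lon, +0·1° lat → SW at lon 0°, lat 20°.
Subsquare t=19, l=11: +19·0.0833333° lon, +11·0.0416667° lat → SW at lon 1.58333°, lat 20.4583°.
Cell spans 0.0833333° lon × 0.0416667° lat. NE corner is SW corner plus one full cell.
latitude 20.5000, longitude 1.6667.

20.5000, 1.6667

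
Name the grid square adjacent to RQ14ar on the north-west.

RQ04xs

Longitude subsquare a = 0; −1 → -1, wraps to 23 = x, carry into square.
Longitude square 1; −1 → 0.
Latitude subsquare r = 17; +1 → 18 = s.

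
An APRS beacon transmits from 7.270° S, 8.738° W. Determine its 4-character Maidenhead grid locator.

II52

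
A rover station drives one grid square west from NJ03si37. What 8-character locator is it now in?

Longitude extended square 3; −1 → 2.
The latitude characters are unchanged.

NJ03si27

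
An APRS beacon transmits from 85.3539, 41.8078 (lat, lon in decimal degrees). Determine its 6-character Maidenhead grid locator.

Offset from 180°W / 90°S: lon 221.8078°, lat 175.3539°.
Field: 221.8078/20 → 11 → L, 175.3539/10 → 17 → R; chars LR.
Square: 1.8078/2 → 0, 5.3539/1 → 5; chars 05.
Subsquare: 1.8078/0.0833333 → 21 → v, 0.3539/0.0416667 → 8 → i; chars vi.

LR05vi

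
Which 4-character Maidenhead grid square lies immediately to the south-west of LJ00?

Longitude square 0; −1 → -1, wraps to 9, carry into field.
Longitude field L = 11; −1 → 10 = K.
Latitude square 0; −1 → -1, wraps to 9, carry into field.
Latitude field J = 9; −1 → 8 = I.

KI99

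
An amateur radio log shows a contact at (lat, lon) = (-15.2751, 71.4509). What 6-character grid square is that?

MH54rr

Offset from 180°W / 90°S: lon 251.4509°, lat 74.7249°.
Field (20°×10°, letters A–R): lon ⌊251.4509/20⌋ = 12 → M; lat ⌊74.7249/10⌋ = 7 → H.
Square (2°×1°, digits 0–9): lon ⌊11.4509/2⌋ = 5; lat ⌊4.7249/1⌋ = 4.
Subsquare (5′×2.5′, letters a–x): lon ⌊1.4509/0.0833333⌋ = 17 → r; lat ⌊0.7249/0.0416667⌋ = 17 → r.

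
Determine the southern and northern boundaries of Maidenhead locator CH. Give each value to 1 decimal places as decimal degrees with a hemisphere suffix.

20.0° S, 10.0° S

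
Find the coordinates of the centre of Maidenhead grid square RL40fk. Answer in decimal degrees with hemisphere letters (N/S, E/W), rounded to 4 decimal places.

20.4375° N, 168.4583° E

Field R=17, L=11: +17·20° lon, +11·10° lat → SW at lon 160°, lat 20°.
Square 4, 0: +4·2° lon, +0·1° lat → SW at lon 168°, lat 20°.
Subsquare f=5, k=10: +5·0.0833333° lon, +10·0.0416667° lat → SW at lon 168.417°, lat 20.4167°.
Cell spans 0.0833333° lon × 0.0416667° lat. Centre is SW corner plus half of each.
latitude 20.4375° N, longitude 168.4583° E.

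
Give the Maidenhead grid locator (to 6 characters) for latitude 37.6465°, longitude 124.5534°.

PM27gp

Shift to the Maidenhead origin (180°W, 90°S): lon 304.5534, lat 127.6465.
Field: 304.5534/20 → 15 → P, 127.6465/10 → 12 → M; chars PM.
Square: 4.5534/2 → 2, 7.6465/1 → 7; chars 27.
Subsquare: 0.5534/0.0833333 → 6 → g, 0.6465/0.0416667 → 15 → p; chars gp.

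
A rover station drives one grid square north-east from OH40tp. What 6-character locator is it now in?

OH40uq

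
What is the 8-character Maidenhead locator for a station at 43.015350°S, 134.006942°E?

PE76ax06

Shift to the Maidenhead origin (180°W, 90°S): lon 314.00694, lat 46.98465.
Field: lon ⌊314.00694/20⌋ = 15 → P; lat ⌊46.98465/10⌋ = 4 → E.
Square: lon ⌊14.00694/2⌋ = 7; lat ⌊6.98465/1⌋ = 6.
Subsquare: lon ⌊0.00694/0.0833333⌋ = 0 → a; lat ⌊0.98465/0.0416667⌋ = 23 → x.
Extended square: lon ⌊0.00694/0.00833333⌋ = 0; lat ⌊0.02632/0.00416667⌋ = 6.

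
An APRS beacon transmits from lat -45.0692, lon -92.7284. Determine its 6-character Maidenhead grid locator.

Offset from 180°W / 90°S: lon 87.2716°, lat 44.9308°.
Field: lon ⌊87.2716/20⌋ = 4 → E; lat ⌊44.9308/10⌋ = 4 → E.
Square: lon ⌊7.2716/2⌋ = 3; lat ⌊4.9308/1⌋ = 4.
Subsquare: lon ⌊1.2716/0.0833333⌋ = 15 → p; lat ⌊0.9308/0.0416667⌋ = 22 → w.

EE34pw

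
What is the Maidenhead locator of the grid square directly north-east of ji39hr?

JI39is

Longitude subsquare h = 7; +1 → 8 = i.
Latitude subsquare r = 17; +1 → 18 = s.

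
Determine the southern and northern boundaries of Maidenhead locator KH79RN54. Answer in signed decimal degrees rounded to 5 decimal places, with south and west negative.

Field K=10, H=7: +10·20° lon, +7·10° lat → SW at lon 20°, lat -20°.
Square 7, 9: +7·2° lon, +9·1° lat → SW at lon 34°, lat -11°.
Subsquare r=17, n=13: +17·0.0833333° lon, +13·0.0416667° lat → SW at lon 35.4167°, lat -10.4583°.
Extended square 5, 4: +5·0.00833333° lon, +4·0.00416667° lat → SW at lon 35.4583°, lat -10.4417°.
Cell spans 0.00833333° lon × 0.00416667° lat.
south -10.44167, north -10.43750.

-10.44167, -10.43750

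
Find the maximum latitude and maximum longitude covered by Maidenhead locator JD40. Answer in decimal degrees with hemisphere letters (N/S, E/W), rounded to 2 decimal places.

59.00° S, 10.00° E

Field J=9, D=3: +9·20° lon, +3·10° lat → SW at lon 0°, lat -60°.
Square 4, 0: +4·2° lon, +0·1° lat → SW at lon 8°, lat -60°.
Cell spans 2° lon × 1° lat. NE corner is SW corner plus one full cell.
latitude 59.00° S, longitude 10.00° E.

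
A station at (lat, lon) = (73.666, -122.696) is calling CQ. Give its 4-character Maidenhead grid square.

CQ83

Offset from 180°W / 90°S: lon 57.30°, lat 163.67°.
Field: lon ⌊57.30/20⌋ = 2 → C; lat ⌊163.67/10⌋ = 16 → Q.
Square: lon ⌊17.30/2⌋ = 8; lat ⌊3.67/1⌋ = 3.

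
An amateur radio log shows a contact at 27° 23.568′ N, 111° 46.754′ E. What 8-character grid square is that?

OL57vj34

Add 180° to longitude and 90° to latitude: 291.77923, 117.39280.
Field: 291.77923/20 → 14 → O, 117.39280/10 → 11 → L; chars OL.
Square: 11.77923/2 → 5, 7.39280/1 → 7; chars 57.
Subsquare: 1.77923/0.0833333 → 21 → v, 0.39280/0.0416667 → 9 → j; chars vj.
Extended square: 0.02923/0.00833333 → 3, 0.01780/0.00416667 → 4; chars 34.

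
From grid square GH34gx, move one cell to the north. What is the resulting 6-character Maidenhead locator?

GH35ga

Latitude subsquare x = 23; +1 → 24, wraps to 0 = a, carry into square.
Latitude square 4; +1 → 5.
The longitude characters are unchanged.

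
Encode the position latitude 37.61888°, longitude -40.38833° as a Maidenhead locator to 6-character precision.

GM97to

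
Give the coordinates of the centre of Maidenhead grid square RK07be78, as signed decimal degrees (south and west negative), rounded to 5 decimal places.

Field R=17, K=10: +17·20° lon, +10·10° lat → SW at lon 160°, lat 10°.
Square 0, 7: +0·2° lon, +7·1° lat → SW at lon 160°, lat 17°.
Subsquare b=1, e=4: +1·0.0833333° lon, +4·0.0416667° lat → SW at lon 160.083°, lat 17.1667°.
Extended square 7, 8: +7·0.00833333° lon, +8·0.00416667° lat → SW at lon 160.142°, lat 17.2°.
Cell spans 0.00833333° lon × 0.00416667° lat. Centre is SW corner plus half of each.
latitude 17.20208, longitude 160.14583.

17.20208, 160.14583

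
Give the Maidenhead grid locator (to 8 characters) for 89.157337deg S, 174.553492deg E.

RA70gu62

Shift to the Maidenhead origin (180°W, 90°S): lon 354.55349, lat 0.84266.
Field: lon ⌊354.55349/20⌋ = 17 → R; lat ⌊0.84266/10⌋ = 0 → A.
Square: lon ⌊14.55349/2⌋ = 7; lat ⌊0.84266/1⌋ = 0.
Subsquare: lon ⌊0.55349/0.0833333⌋ = 6 → g; lat ⌊0.84266/0.0416667⌋ = 20 → u.
Extended square: lon ⌊0.05349/0.00833333⌋ = 6; lat ⌊0.00933/0.00416667⌋ = 2.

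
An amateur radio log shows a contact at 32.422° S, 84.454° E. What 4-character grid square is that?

Shift to the Maidenhead origin (180°W, 90°S): lon 264.45, lat 57.58.
Field: lon ⌊264.45/20⌋ = 13 → N; lat ⌊57.58/10⌋ = 5 → F.
Square: lon ⌊4.45/2⌋ = 2; lat ⌊7.58/1⌋ = 7.

NF27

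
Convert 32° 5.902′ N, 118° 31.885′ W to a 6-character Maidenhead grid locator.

Offset from 180°W / 90°S: lon 61.4686°, lat 122.0984°.
Field: 61.4686/20 → 3 → D, 122.0984/10 → 12 → M; chars DM.
Square: 1.4686/2 → 0, 2.0984/1 → 2; chars 02.
Subsquare: 1.4686/0.0833333 → 17 → r, 0.0984/0.0416667 → 2 → c; chars rc.

DM02rc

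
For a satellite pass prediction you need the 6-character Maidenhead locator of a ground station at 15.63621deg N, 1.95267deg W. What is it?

IK95ap

Shift to the Maidenhead origin (180°W, 90°S): lon 178.0473, lat 105.6362.
Field: lon ⌊178.0473/20⌋ = 8 → I; lat ⌊105.6362/10⌋ = 10 → K.
Square: lon ⌊18.0473/2⌋ = 9; lat ⌊5.6362/1⌋ = 5.
Subsquare: lon ⌊0.0473/0.0833333⌋ = 0 → a; lat ⌊0.6362/0.0416667⌋ = 15 → p.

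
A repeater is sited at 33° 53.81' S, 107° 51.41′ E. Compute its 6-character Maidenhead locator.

OF36wc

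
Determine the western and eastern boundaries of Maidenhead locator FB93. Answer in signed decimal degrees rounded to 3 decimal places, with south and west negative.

-62.000, -60.000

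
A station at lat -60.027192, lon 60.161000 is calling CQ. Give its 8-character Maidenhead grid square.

Add 180° to longitude and 90° to latitude: 240.16100, 29.97281.
Field (20°×10°, letters A–R): 240.16100/20 → 12 → M, 29.97281/10 → 2 → C; chars MC.
Square (2°×1°, digits 0–9): 0.16100/2 → 0, 9.97281/1 → 9; chars 09.
Subsquare (5′×2.5′, letters a–x): 0.16100/0.0833333 → 1 → b, 0.97281/0.0416667 → 23 → x; chars bx.
Extended square (30″×15″, digits 0–9): 0.07767/0.00833333 → 9, 0.01447/0.00416667 → 3; chars 93.

MC09bx93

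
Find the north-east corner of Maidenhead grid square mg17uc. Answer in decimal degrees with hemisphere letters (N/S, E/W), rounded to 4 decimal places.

22.8750° S, 63.7500° E

Field M=12, G=6: +12·20° lon, +6·10° lat → SW at lon 60°, lat -30°.
Square 1, 7: +1·2° lon, +7·1° lat → SW at lon 62°, lat -23°.
Subsquare u=20, c=2: +20·0.0833333° lon, +2·0.0416667° lat → SW at lon 63.6667°, lat -22.9167°.
Cell spans 0.0833333° lon × 0.0416667° lat. NE corner is SW corner plus one full cell.
latitude 22.8750° S, longitude 63.7500° E.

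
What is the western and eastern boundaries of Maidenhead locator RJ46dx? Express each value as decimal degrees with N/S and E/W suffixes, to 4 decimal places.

168.2500° E, 168.3333° E

Field R=17, J=9: +17·20° lon, +9·10° lat → SW at lon 160°, lat 0°.
Square 4, 6: +4·2° lon, +6·1° lat → SW at lon 168°, lat 6°.
Subsquare d=3, x=23: +3·0.0833333° lon, +23·0.0416667° lat → SW at lon 168.25°, lat 6.95833°.
Cell spans 0.0833333° lon × 0.0416667° lat.
west 168.2500° E, east 168.3333° E.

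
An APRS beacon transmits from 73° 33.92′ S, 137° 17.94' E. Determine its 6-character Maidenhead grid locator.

Add 180° to longitude and 90° to latitude: 317.2990, 16.4347.
Field: lon ⌊317.2990/20⌋ = 15 → P; lat ⌊16.4347/10⌋ = 1 → B.
Square: lon ⌊17.2990/2⌋ = 8; lat ⌊6.4347/1⌋ = 6.
Subsquare: lon ⌊1.2990/0.0833333⌋ = 15 → p; lat ⌊0.4347/0.0416667⌋ = 10 → k.

PB86pk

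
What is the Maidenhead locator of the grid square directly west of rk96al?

RK86xl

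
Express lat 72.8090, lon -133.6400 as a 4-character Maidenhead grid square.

CQ32

Shift to the Maidenhead origin (180°W, 90°S): lon 46.36, lat 162.81.
Field (20°×10°, letters A–R): 46.36/20 → 2 → C, 162.81/10 → 16 → Q; chars CQ.
Square (2°×1°, digits 0–9): 6.36/2 → 3, 2.81/1 → 2; chars 32.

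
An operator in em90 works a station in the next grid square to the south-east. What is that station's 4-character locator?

FL09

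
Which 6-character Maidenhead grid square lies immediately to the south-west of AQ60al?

AQ50xk

Longitude subsquare a = 0; −1 → -1, wraps to 23 = x, carry into square.
Longitude square 6; −1 → 5.
Latitude subsquare l = 11; −1 → 10 = k.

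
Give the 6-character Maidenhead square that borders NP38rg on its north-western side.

NP38qh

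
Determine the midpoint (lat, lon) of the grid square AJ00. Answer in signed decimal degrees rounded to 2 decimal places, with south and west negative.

0.50, -179.00

Field A=0, J=9: +0·20° lon, +9·10° lat → SW at lon -180°, lat 0°.
Square 0, 0: +0·2° lon, +0·1° lat → SW at lon -180°, lat 0°.
Cell spans 2° lon × 1° lat. Centre is SW corner plus half of each.
latitude 0.50, longitude -179.00.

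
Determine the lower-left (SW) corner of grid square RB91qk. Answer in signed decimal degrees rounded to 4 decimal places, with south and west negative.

-78.5833, 179.3333

Field R=17, B=1: +17·20° lon, +1·10° lat → SW at lon 160°, lat -80°.
Square 9, 1: +9·2° lon, +1·1° lat → SW at lon 178°, lat -79°.
Subsquare q=16, k=10: +16·0.0833333° lon, +10·0.0416667° lat → SW at lon 179.333°, lat -78.5833°.
latitude -78.5833, longitude 179.3333.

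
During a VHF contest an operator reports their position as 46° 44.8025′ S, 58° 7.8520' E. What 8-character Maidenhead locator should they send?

Add 180° to longitude and 90° to latitude: 238.13087, 43.25329.
Field: lon ⌊238.13087/20⌋ = 11 → L; lat ⌊43.25329/10⌋ = 4 → E.
Square: lon ⌊18.13087/2⌋ = 9; lat ⌊3.25329/1⌋ = 3.
Subsquare: lon ⌊0.13087/0.0833333⌋ = 1 → b; lat ⌊0.25329/0.0416667⌋ = 6 → g.
Extended square: lon ⌊0.04753/0.00833333⌋ = 5; lat ⌊0.00329/0.00416667⌋ = 0.

LE93bg50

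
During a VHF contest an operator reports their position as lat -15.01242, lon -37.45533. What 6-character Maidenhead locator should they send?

HH14gx

Add 180° to longitude and 90° to latitude: 142.5447, 74.9876.
Field (20°×10°, letters A–R): lon ⌊142.5447/20⌋ = 7 → H; lat ⌊74.9876/10⌋ = 7 → H.
Square (2°×1°, digits 0–9): lon ⌊2.5447/2⌋ = 1; lat ⌊4.9876/1⌋ = 4.
Subsquare (5′×2.5′, letters a–x): lon ⌊0.5447/0.0833333⌋ = 6 → g; lat ⌊0.9876/0.0416667⌋ = 23 → x.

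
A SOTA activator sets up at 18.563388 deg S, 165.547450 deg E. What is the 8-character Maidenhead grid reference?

Add 180° to longitude and 90° to latitude: 345.54745, 71.43661.
Field (20°×10°, letters A–R): 345.54745/20 → 17 → R, 71.43661/10 → 7 → H; chars RH.
Square (2°×1°, digits 0–9): 5.54745/2 → 2, 1.43661/1 → 1; chars 21.
Subsquare (5′×2.5′, letters a–x): 1.54745/0.0833333 → 18 → s, 0.43661/0.0416667 → 10 → k; chars sk.
Extended square (30″×15″, digits 0–9): 0.04745/0.00833333 → 5, 0.01995/0.00416667 → 4; chars 54.

RH21sk54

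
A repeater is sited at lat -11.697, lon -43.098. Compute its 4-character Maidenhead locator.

Offset from 180°W / 90°S: lon 136.90°, lat 78.30°.
Field: 136.90/20 → 6 → G, 78.30/10 → 7 → H; chars GH.
Square: 16.90/2 → 8, 8.30/1 → 8; chars 88.

GH88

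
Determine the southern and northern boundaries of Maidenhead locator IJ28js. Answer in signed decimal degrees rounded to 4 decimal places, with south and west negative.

Field I=8, J=9: +8·20° lon, +9·10° lat → SW at lon -20°, lat 0°.
Square 2, 8: +2·2° lon, +8·1° lat → SW at lon -16°, lat 8°.
Subsquare j=9, s=18: +9·0.0833333° lon, +18·0.0416667° lat → SW at lon -15.25°, lat 8.75°.
Cell spans 0.0833333° lon × 0.0416667° lat.
south 8.7500, north 8.7917.

8.7500, 8.7917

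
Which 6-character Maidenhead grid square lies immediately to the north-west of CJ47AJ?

CJ37xk

Longitude subsquare a = 0; −1 → -1, wraps to 23 = x, carry into square.
Longitude square 4; −1 → 3.
Latitude subsquare j = 9; +1 → 10 = k.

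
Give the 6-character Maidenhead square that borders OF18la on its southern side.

OF17lx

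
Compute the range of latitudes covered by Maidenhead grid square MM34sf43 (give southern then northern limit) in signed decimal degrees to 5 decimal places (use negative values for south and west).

Field M=12, M=12: +12·20° lon, +12·10° lat → SW at lon 60°, lat 30°.
Square 3, 4: +3·2° lon, +4·1° lat → SW at lon 66°, lat 34°.
Subsquare s=18, f=5: +18·0.0833333° lon, +5·0.0416667° lat → SW at lon 67.5°, lat 34.2083°.
Extended square 4, 3: +4·0.00833333° lon, +3·0.00416667° lat → SW at lon 67.5333°, lat 34.2208°.
Cell spans 0.00833333° lon × 0.00416667° lat.
south 34.22083, north 34.22500.

34.22083, 34.22500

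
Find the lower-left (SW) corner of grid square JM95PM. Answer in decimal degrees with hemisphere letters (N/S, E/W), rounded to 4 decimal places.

35.5000° N, 19.2500° E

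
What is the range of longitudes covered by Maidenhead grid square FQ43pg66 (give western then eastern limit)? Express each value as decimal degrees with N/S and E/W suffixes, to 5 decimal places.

Field F=5, Q=16: +5·20° lon, +16·10° lat → SW at lon -80°, lat 70°.
Square 4, 3: +4·2° lon, +3·1° lat → SW at lon -72°, lat 73°.
Subsquare p=15, g=6: +15·0.0833333° lon, +6·0.0416667° lat → SW at lon -70.75°, lat 73.25°.
Extended square 6, 6: +6·0.00833333° lon, +6·0.00416667° lat → SW at lon -70.7°, lat 73.275°.
Cell spans 0.00833333° lon × 0.00416667° lat.
west 70.70000° W, east 70.69167° W.

70.70000° W, 70.69167° W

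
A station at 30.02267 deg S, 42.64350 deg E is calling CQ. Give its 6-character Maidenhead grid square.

LF19hx

Offset from 180°W / 90°S: lon 222.6435°, lat 59.9773°.
Field (20°×10°, letters A–R): lon ⌊222.6435/20⌋ = 11 → L; lat ⌊59.9773/10⌋ = 5 → F.
Square (2°×1°, digits 0–9): lon ⌊2.6435/2⌋ = 1; lat ⌊9.9773/1⌋ = 9.
Subsquare (5′×2.5′, letters a–x): lon ⌊0.6435/0.0833333⌋ = 7 → h; lat ⌊0.9773/0.0416667⌋ = 23 → x.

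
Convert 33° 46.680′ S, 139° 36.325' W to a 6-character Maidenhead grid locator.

CF06ef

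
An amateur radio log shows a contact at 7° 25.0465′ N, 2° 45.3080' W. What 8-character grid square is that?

IJ87ok90

Shift to the Maidenhead origin (180°W, 90°S): lon 177.24487, lat 97.41744.
Field: 177.24487/20 → 8 → I, 97.41744/10 → 9 → J; chars IJ.
Square: 17.24487/2 → 8, 7.41744/1 → 7; chars 87.
Subsquare: 1.24487/0.0833333 → 14 → o, 0.41744/0.0416667 → 10 → k; chars ok.
Extended square: 0.07820/0.00833333 → 9, 0.00077/0.00416667 → 0; chars 90.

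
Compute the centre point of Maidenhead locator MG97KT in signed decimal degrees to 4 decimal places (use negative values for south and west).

-22.1875, 78.8750

Field M=12, G=6: +12·20° lon, +6·10° lat → SW at lon 60°, lat -30°.
Square 9, 7: +9·2° lon, +7·1° lat → SW at lon 78°, lat -23°.
Subsquare k=10, t=19: +10·0.0833333° lon, +19·0.0416667° lat → SW at lon 78.8333°, lat -22.2083°.
Cell spans 0.0833333° lon × 0.0416667° lat. Centre is SW corner plus half of each.
latitude -22.1875, longitude 78.8750.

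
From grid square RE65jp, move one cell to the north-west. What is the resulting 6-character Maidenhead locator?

RE65iq

Longitude subsquare j = 9; −1 → 8 = i.
Latitude subsquare p = 15; +1 → 16 = q.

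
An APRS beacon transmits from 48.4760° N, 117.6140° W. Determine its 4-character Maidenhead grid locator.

DN18

Shift to the Maidenhead origin (180°W, 90°S): lon 62.39, lat 138.48.
Field (20°×10°, letters A–R): 62.39/20 → 3 → D, 138.48/10 → 13 → N; chars DN.
Square (2°×1°, digits 0–9): 2.39/2 → 1, 8.48/1 → 8; chars 18.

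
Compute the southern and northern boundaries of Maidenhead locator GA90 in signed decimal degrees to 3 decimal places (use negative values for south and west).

-90.000, -89.000

Field G=6, A=0: +6·20° lon, +0·10° lat → SW at lon -60°, lat -90°.
Square 9, 0: +9·2° lon, +0·1° lat → SW at lon -42°, lat -90°.
Cell spans 2° lon × 1° lat.
south -90.000, north -89.000.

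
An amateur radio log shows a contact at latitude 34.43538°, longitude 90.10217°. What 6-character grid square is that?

NM54bk

Offset from 180°W / 90°S: lon 270.1022°, lat 124.4354°.
Field: lon ⌊270.1022/20⌋ = 13 → N; lat ⌊124.4354/10⌋ = 12 → M.
Square: lon ⌊10.1022/2⌋ = 5; lat ⌊4.4354/1⌋ = 4.
Subsquare: lon ⌊0.1022/0.0833333⌋ = 1 → b; lat ⌊0.4354/0.0416667⌋ = 10 → k.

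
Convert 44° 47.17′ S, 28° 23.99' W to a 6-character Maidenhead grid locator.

Shift to the Maidenhead origin (180°W, 90°S): lon 151.6002, lat 45.2138.
Field: 151.6002/20 → 7 → H, 45.2138/10 → 4 → E; chars HE.
Square: 11.6002/2 → 5, 5.2138/1 → 5; chars 55.
Subsquare: 1.6002/0.0833333 → 19 → t, 0.2138/0.0416667 → 5 → f; chars tf.

HE55tf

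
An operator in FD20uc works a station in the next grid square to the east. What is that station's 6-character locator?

FD20vc

Longitude subsquare u = 20; +1 → 21 = v.
The latitude characters are unchanged.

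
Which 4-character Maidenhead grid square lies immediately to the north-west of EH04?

Longitude square 0; −1 → -1, wraps to 9, carry into field.
Longitude field E = 4; −1 → 3 = D.
Latitude square 4; +1 → 5.

DH95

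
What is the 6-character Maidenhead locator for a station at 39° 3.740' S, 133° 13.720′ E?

PF60ow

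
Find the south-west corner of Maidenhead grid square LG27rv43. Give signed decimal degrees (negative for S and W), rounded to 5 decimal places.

-22.11250, 45.45000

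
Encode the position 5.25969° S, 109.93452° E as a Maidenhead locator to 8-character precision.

Add 180° to longitude and 90° to latitude: 289.93452, 84.74031.
Field: 289.93452/20 → 14 → O, 84.74031/10 → 8 → I; chars OI.
Square: 9.93452/2 → 4, 4.74031/1 → 4; chars 44.
Subsquare: 1.93452/0.0833333 → 23 → x, 0.74031/0.0416667 → 17 → r; chars xr.
Extended square: 0.01785/0.00833333 → 2, 0.03198/0.00416667 → 7; chars 27.

OI44xr27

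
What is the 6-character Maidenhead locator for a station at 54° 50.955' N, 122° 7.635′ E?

PO14bu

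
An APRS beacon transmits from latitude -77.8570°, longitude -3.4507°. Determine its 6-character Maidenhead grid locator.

IB82gd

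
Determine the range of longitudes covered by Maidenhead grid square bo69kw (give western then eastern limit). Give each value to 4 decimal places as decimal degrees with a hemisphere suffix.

147.1667° W, 147.0833° W

Field B=1, O=14: +1·20° lon, +14·10° lat → SW at lon -160°, lat 50°.
Square 6, 9: +6·2° lon, +9·1° lat → SW at lon -148°, lat 59°.
Subsquare k=10, w=22: +10·0.0833333° lon, +22·0.0416667° lat → SW at lon -147.167°, lat 59.9167°.
Cell spans 0.0833333° lon × 0.0416667° lat.
west 147.1667° W, east 147.0833° W.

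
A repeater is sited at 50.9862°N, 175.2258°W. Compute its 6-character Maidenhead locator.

Shift to the Maidenhead origin (180°W, 90°S): lon 4.7742, lat 140.9862.
Field: lon ⌊4.7742/20⌋ = 0 → A; lat ⌊140.9862/10⌋ = 14 → O.
Square: lon ⌊4.7742/2⌋ = 2; lat ⌊0.9862/1⌋ = 0.
Subsquare: lon ⌊0.7742/0.0833333⌋ = 9 → j; lat ⌊0.9862/0.0416667⌋ = 23 → x.

AO20jx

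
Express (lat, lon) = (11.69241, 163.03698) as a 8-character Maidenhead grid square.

RK11mq46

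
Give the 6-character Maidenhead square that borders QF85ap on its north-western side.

Longitude subsquare a = 0; −1 → -1, wraps to 23 = x, carry into square.
Longitude square 8; −1 → 7.
Latitude subsquare p = 15; +1 → 16 = q.

QF75xq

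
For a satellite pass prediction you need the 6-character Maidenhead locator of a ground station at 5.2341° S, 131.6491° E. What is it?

PI54ts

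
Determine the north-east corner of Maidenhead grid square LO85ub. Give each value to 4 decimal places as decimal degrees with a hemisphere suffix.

Field L=11, O=14: +11·20° lon, +14·10° lat → SW at lon 40°, lat 50°.
Square 8, 5: +8·2° lon, +5·1° lat → SW at lon 56°, lat 55°.
Subsquare u=20, b=1: +20·0.0833333° lon, +1·0.0416667° lat → SW at lon 57.6667°, lat 55.0417°.
Cell spans 0.0833333° lon × 0.0416667° lat. NE corner is SW corner plus one full cell.
latitude 55.0833° N, longitude 57.7500° E.

55.0833° N, 57.7500° E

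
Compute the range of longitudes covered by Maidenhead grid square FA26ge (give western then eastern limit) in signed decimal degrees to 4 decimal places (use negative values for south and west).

-75.5000, -75.4167

Field F=5, A=0: +5·20° lon, +0·10° lat → SW at lon -80°, lat -90°.
Square 2, 6: +2·2° lon, +6·1° lat → SW at lon -76°, lat -84°.
Subsquare g=6, e=4: +6·0.0833333° lon, +4·0.0416667° lat → SW at lon -75.5°, lat -83.8333°.
Cell spans 0.0833333° lon × 0.0416667° lat.
west -75.5000, east -75.4167.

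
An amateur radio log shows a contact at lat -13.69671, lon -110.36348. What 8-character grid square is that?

Add 180° to longitude and 90° to latitude: 69.63652, 76.30329.
Field: 69.63652/20 → 3 → D, 76.30329/10 → 7 → H; chars DH.
Square: 9.63652/2 → 4, 6.30329/1 → 6; chars 46.
Subsquare: 1.63652/0.0833333 → 19 → t, 0.30329/0.0416667 → 7 → h; chars th.
Extended square: 0.05319/0.00833333 → 6, 0.01162/0.00416667 → 2; chars 62.

DH46th62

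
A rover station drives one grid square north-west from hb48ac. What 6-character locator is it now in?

HB38xd

Longitude subsquare a = 0; −1 → -1, wraps to 23 = x, carry into square.
Longitude square 4; −1 → 3.
Latitude subsquare c = 2; +1 → 3 = d.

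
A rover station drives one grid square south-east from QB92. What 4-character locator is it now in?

RB01

Longitude square 9; +1 → 10, wraps to 0, carry into field.
Longitude field Q = 16; +1 → 17 = R.
Latitude square 2; −1 → 1.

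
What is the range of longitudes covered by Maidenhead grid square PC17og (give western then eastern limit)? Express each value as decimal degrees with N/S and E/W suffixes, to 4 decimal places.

123.1667° E, 123.2500° E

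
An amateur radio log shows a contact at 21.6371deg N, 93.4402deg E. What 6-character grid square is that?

Shift to the Maidenhead origin (180°W, 90°S): lon 273.4402, lat 111.6371.
Field (20°×10°, letters A–R): lon ⌊273.4402/20⌋ = 13 → N; lat ⌊111.6371/10⌋ = 11 → L.
Square (2°×1°, digits 0–9): lon ⌊13.4402/2⌋ = 6; lat ⌊1.6371/1⌋ = 1.
Subsquare (5′×2.5′, letters a–x): lon ⌊1.4402/0.0833333⌋ = 17 → r; lat ⌊0.6371/0.0416667⌋ = 15 → p.

NL61rp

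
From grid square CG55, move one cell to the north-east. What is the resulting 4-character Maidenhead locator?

CG66

Longitude square 5; +1 → 6.
Latitude square 5; +1 → 6.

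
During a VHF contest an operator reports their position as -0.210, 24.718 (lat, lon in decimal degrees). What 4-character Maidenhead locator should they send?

KI29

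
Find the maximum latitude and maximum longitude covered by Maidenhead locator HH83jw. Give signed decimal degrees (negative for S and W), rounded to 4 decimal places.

-16.0417, -23.1667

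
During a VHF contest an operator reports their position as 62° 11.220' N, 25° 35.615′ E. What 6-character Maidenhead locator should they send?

KP22te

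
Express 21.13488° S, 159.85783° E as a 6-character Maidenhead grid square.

Shift to the Maidenhead origin (180°W, 90°S): lon 339.8578, lat 68.8651.
Field: lon ⌊339.8578/20⌋ = 16 → Q; lat ⌊68.8651/10⌋ = 6 → G.
Square: lon ⌊19.8578/2⌋ = 9; lat ⌊8.8651/1⌋ = 8.
Subsquare: lon ⌊1.8578/0.0833333⌋ = 22 → w; lat ⌊0.8651/0.0416667⌋ = 20 → u.

QG98wu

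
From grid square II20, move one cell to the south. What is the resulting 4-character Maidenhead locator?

Latitude square 0; −1 → -1, wraps to 9, carry into field.
Latitude field I = 8; −1 → 7 = H.
The longitude characters are unchanged.

IH29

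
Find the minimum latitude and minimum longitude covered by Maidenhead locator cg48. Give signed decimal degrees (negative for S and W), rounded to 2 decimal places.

-22.00, -132.00

Field C=2, G=6: +2·20° lon, +6·10° lat → SW at lon -140°, lat -30°.
Square 4, 8: +4·2° lon, +8·1° lat → SW at lon -132°, lat -22°.
latitude -22.00, longitude -132.00.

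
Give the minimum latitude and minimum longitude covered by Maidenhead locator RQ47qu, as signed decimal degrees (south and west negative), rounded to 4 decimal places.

77.8333, 169.3333

Field R=17, Q=16: +17·20° lon, +16·10° lat → SW at lon 160°, lat 70°.
Square 4, 7: +4·2° lon, +7·1° lat → SW at lon 168°, lat 77°.
Subsquare q=16, u=20: +16·0.0833333° lon, +20·0.0416667° lat → SW at lon 169.333°, lat 77.8333°.
latitude 77.8333, longitude 169.3333.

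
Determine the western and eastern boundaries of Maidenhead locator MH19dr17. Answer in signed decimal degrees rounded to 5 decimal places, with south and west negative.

62.25833, 62.26667

Field M=12, H=7: +12·20° lon, +7·10° lat → SW at lon 60°, lat -20°.
Square 1, 9: +1·2° lon, +9·1° lat → SW at lon 62°, lat -11°.
Subsquare d=3, r=17: +3·0.0833333° lon, +17·0.0416667° lat → SW at lon 62.25°, lat -10.2917°.
Extended square 1, 7: +1·0.00833333° lon, +7·0.00416667° lat → SW at lon 62.2583°, lat -10.2625°.
Cell spans 0.00833333° lon × 0.00416667° lat.
west 62.25833, east 62.26667.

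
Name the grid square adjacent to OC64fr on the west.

OC64er

Longitude subsquare f = 5; −1 → 4 = e.
The latitude characters are unchanged.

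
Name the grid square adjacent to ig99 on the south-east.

Longitude square 9; +1 → 10, wraps to 0, carry into field.
Longitude field I = 8; +1 → 9 = J.
Latitude square 9; −1 → 8.

JG08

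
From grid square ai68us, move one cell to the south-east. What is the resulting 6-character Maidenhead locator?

Longitude subsquare u = 20; +1 → 21 = v.
Latitude subsquare s = 18; −1 → 17 = r.

AI68vr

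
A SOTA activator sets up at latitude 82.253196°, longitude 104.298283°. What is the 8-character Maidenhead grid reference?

Shift to the Maidenhead origin (180°W, 90°S): lon 284.29828, lat 172.25320.
Field: lon ⌊284.29828/20⌋ = 14 → O; lat ⌊172.25320/10⌋ = 17 → R.
Square: lon ⌊4.29828/2⌋ = 2; lat ⌊2.25320/1⌋ = 2.
Subsquare: lon ⌊0.29828/0.0833333⌋ = 3 → d; lat ⌊0.25320/0.0416667⌋ = 6 → g.
Extended square: lon ⌊0.04828/0.00833333⌋ = 5; lat ⌊0.00320/0.00416667⌋ = 0.

OR22dg50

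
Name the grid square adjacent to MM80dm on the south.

Latitude subsquare m = 12; −1 → 11 = l.
The longitude characters are unchanged.

MM80dl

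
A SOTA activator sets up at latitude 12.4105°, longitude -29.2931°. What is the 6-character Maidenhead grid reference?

HK52ij

Add 180° to longitude and 90° to latitude: 150.7069, 102.4105.
Field: lon ⌊150.7069/20⌋ = 7 → H; lat ⌊102.4105/10⌋ = 10 → K.
Square: lon ⌊10.7069/2⌋ = 5; lat ⌊2.4105/1⌋ = 2.
Subsquare: lon ⌊0.7069/0.0833333⌋ = 8 → i; lat ⌊0.4105/0.0416667⌋ = 9 → j.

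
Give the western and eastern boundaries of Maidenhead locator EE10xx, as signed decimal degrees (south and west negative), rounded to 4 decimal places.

-96.0833, -96.0000

Field E=4, E=4: +4·20° lon, +4·10° lat → SW at lon -100°, lat -50°.
Square 1, 0: +1·2° lon, +0·1° lat → SW at lon -98°, lat -50°.
Subsquare x=23, x=23: +23·0.0833333° lon, +23·0.0416667° lat → SW at lon -96.0833°, lat -49.0417°.
Cell spans 0.0833333° lon × 0.0416667° lat.
west -96.0833, east -96.0000.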